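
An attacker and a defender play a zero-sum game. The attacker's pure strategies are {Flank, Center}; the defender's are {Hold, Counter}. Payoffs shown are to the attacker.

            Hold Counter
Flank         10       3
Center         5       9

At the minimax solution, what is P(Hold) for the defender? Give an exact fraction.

6/11

Row minima: Flank → 3, Center → 5; maximin = 5.
Column maxima: Hold → 10, Counter → 9; minimax = 9.
5 ≠ 9, so there is no saddle point; optimal play is mixed.
Let the attacker play Flank with probability p. Expected payoff against Hold: 10p + 5(1−p) = 5p + 5; against Counter: 3p + 9(1−p) = −6p + 9.
Setting these equal: 5p + 5 = −6p + 9 ⇒ 11p = 4 ⇒ p = 4/11, and the value is (5)·(4/11) + 5 = 75/11.
For the defender: with q = P(Hold), equating Flank's and Center's payoffs gives 7q + 3 = −4q + 9 ⇒ q = 6/11.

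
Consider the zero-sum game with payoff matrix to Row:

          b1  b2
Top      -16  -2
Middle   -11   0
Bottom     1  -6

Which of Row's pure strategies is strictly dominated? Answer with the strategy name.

Top

Middle gives a strictly higher payoff than Top against every column: -11 > -16, 0 > -2.
So Top is strictly dominated and Row never plays it.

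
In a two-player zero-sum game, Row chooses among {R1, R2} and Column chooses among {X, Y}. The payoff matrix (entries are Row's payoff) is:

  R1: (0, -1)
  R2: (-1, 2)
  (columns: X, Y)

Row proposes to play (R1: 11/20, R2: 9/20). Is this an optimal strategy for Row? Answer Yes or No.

No

Against X this mix gives (11/20)·0 + (9/20)·(-1) = -9/20.
Against Y this mix gives (11/20)·(-1) + (9/20)·2 = 7/20.
Column will play X, holding Row to -9/20. Shifting weight toward the row that does better against X would raise this floor (the equalizing mix achieves -1/4 against both X and Y), so the proposed strategy is not optimal.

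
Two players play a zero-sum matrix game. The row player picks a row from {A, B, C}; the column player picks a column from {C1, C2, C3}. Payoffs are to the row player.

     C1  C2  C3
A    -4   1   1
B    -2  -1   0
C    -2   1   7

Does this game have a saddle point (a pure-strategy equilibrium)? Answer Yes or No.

Yes

Row minima: A → -4, B → -2, C → -2; maximin = -2.
Column maxima: C1 → -2, C2 → 1, C3 → 7; minimax = -2.
maximin = minimax = -2, so a saddle point exists.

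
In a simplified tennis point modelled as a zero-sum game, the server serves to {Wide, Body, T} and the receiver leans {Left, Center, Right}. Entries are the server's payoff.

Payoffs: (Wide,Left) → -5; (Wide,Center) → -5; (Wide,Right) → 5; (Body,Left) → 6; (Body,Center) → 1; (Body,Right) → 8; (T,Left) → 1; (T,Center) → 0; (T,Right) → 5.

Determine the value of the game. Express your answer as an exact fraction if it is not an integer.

Row minima: Wide → -5, Body → 1, T → 0; maximin = 1.
Column maxima: Left → 6, Center → 1, Right → 8; minimax = 1.
Since maximin = minimax = 1, there is a saddle point and the value is 1.

1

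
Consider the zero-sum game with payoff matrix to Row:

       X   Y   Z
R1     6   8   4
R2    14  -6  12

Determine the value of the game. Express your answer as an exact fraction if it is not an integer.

60/11

Row minima: R1 → 4, R2 → -6; maximin = 4.
Column maxima: X → 14, Y → 8, Z → 12; minimax = 8.
4 ≠ 8, so there is no saddle point; optimal play is mixed.
X is strictly dominated by Z (it gives Row strictly more in every row), so Column never plays it.
On the remaining 2×2 (R1, R2 vs Y, Z):
Let Row play R1 with probability p. Expected payoff against Y: 8p + (-6)(1−p) = 14p − 6; against Z: 4p + 12(1−p) = −8p + 12.
Setting these equal: 14p − 6 = −8p + 12 ⇒ 22p = 18 ⇒ p = 9/11, and the value is (14)·(9/11) − 6 = 60/11.
For Column: with q = P(Y), equating R1's and R2's payoffs gives 4q + 4 = −18q + 12 ⇒ q = 4/11.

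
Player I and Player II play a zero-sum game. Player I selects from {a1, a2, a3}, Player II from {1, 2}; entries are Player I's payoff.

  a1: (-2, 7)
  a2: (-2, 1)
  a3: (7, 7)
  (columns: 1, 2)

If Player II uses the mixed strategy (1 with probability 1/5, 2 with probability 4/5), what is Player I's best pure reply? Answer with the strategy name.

Expected payoff of a1: (1/5)·(-2) + (4/5)·7 = 26/5.
Expected payoff of a2: (1/5)·(-2) + (4/5)·1 = 2/5.
Expected payoff of a3: (1/5)·7 + (4/5)·7 = 7.
The largest is 7, so Player I's best response is a3.

a3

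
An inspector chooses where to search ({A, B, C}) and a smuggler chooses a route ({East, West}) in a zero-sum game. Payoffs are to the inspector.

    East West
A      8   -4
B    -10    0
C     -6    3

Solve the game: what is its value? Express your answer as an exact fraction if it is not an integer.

Row minima: A → -4, B → -10, C → -6; maximin = -4.
Column maxima: East → 8, West → 3; minimax = 3.
-4 ≠ 3, so there is no saddle point; optimal play is mixed.
B is strictly dominated by C, so the inspector never plays it.
On the remaining 2×2 (A, C vs East, West):
Let the inspector play A with probability p. Expected payoff against East: 8p + (-6)(1−p) = 14p − 6; against West: (-4)p + 3(1−p) = −7p + 3.
Setting these equal: 14p − 6 = −7p + 3 ⇒ 21p = 9 ⇒ p = 3/7, and the value is (14)·(3/7) − 6 = 0.
For the smuggler: with q = P(East), equating A's and C's payoffs gives 12q − 4 = −9q + 3 ⇒ q = 1/3.

0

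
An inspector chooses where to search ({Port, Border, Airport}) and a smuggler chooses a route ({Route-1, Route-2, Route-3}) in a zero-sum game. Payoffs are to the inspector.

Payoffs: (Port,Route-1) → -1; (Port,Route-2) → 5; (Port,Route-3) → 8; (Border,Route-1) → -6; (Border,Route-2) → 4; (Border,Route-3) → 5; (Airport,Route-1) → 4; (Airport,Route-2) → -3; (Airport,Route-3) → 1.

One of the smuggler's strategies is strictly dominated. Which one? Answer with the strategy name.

Route-2 holds the inspector's payoff strictly below Route-3 in every row: 5 < 8, 4 < 5, -3 < 1.
So Route-3 is strictly dominated for the smuggler.

Route-3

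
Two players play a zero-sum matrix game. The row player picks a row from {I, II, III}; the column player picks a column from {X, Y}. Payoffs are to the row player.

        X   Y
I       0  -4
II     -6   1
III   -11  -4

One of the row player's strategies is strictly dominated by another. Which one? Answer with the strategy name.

III

II gives a strictly higher payoff than III against every column: -6 > -11, 1 > -4.
So III is strictly dominated and the row player never plays it.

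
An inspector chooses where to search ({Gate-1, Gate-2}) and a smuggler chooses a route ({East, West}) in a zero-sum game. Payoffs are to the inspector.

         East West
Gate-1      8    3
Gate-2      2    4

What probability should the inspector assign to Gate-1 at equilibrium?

2/7

Row minima: Gate-1 → 3, Gate-2 → 2; maximin = 3.
Column maxima: East → 8, West → 4; minimax = 4.
3 ≠ 4, so there is no saddle point; optimal play is mixed.
Let the inspector play Gate-1 with probability p. Expected payoff against East: 8p + 2(1−p) = 6p + 2; against West: 3p + 4(1−p) = −p + 4.
Setting these equal: 6p + 2 = −p + 4 ⇒ 7p = 2 ⇒ p = 2/7, and the value is (6)·(2/7) + 2 = 26/7.
For the smuggler: with q = P(East), equating Gate-1's and Gate-2's payoffs gives 5q + 3 = −2q + 4 ⇒ q = 1/7.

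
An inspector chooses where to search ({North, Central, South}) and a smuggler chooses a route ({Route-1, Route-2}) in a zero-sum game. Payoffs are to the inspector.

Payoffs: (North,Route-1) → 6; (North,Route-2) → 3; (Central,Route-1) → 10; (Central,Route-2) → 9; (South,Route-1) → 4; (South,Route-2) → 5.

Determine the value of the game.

9

Row minima: North → 3, Central → 9, South → 4; maximin = 9.
Column maxima: Route-1 → 10, Route-2 → 9; minimax = 9.
Since maximin = minimax = 9, there is a saddle point and the value is 9.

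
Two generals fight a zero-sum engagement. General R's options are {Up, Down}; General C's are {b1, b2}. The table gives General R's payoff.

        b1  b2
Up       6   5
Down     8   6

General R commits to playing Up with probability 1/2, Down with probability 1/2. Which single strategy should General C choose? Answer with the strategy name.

b2

If General C plays b1, General R's expected payoff is (1/2)·6 + (1/2)·8 = 7.
If General C plays b2, General R's expected payoff is (1/2)·5 + (1/2)·6 = 11/2.
General C minimizes General R's payoff; the smallest is 11/2, so the best response is b2.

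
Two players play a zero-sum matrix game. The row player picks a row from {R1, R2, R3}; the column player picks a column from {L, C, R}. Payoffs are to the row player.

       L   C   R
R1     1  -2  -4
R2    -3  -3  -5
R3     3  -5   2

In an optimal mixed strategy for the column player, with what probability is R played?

1/3

Row minima: R1 → -4, R2 → -5, R3 → -5; maximin = -4.
Column maxima: L → 3, C → -2, R → 2; minimax = -2.
-4 ≠ -2, so there is no saddle point; optimal play is mixed.
R2 is strictly dominated by R1, so the row player never plays it.
With R2 eliminated, L is strictly dominated by C (it gives the row player strictly more in every remaining row), so the column player never plays it.
On the remaining 2×2 (R1, R3 vs C, R):
Let the row player play R1 with probability p. Expected payoff against C: (-2)p + (-5)(1−p) = 3p − 5; against R: (-4)p + 2(1−p) = −6p + 2.
Setting these equal: 3p − 5 = −6p + 2 ⇒ 9p = 7 ⇒ p = 7/9, and the value is (3)·(7/9) − 5 = -8/3.
For the column player: with q = P(C), equating R1's and R3's payoffs gives 2q − 4 = −7q + 2 ⇒ q = 2/3.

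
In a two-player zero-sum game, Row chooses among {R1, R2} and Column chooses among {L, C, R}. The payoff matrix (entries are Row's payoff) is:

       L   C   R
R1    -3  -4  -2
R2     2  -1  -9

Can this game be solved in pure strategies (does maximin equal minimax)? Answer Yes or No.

No

Row minima: R1 → -4, R2 → -9; maximin = -4.
Column maxima: L → 2, C → -1, R → -2; minimax = -2.
-4 ≠ -2, so no pure-strategy equilibrium exists.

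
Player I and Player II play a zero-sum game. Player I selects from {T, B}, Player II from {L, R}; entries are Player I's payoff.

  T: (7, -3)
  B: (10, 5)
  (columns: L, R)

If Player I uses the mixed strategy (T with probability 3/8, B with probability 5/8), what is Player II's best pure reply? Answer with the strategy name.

R

If Player II plays L, Player I's expected payoff is (3/8)·7 + (5/8)·10 = 71/8.
If Player II plays R, Player I's expected payoff is (3/8)·(-3) + (5/8)·5 = 2.
Player II minimizes Player I's payoff; the smallest is 2, so the best response is R.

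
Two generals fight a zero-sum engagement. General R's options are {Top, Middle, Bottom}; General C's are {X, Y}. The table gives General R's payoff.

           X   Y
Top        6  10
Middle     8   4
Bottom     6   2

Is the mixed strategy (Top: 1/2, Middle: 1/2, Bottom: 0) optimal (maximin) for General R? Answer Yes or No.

Yes

Against X this mix gives (1/2)·6 + (1/2)·8 = 7.
Against Y this mix gives (1/2)·10 + (1/2)·4 = 7.
All of General C's active replies (X, Y) yield 7, and no column does worse for General R. The mix makes General C indifferent and guarantees 7, so it is optimal.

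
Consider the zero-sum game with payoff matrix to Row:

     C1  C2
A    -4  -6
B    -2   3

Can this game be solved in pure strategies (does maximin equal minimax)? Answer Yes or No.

Yes

Row minima: A → -6, B → -2; maximin = -2.
Column maxima: C1 → -2, C2 → 3; minimax = -2.
maximin = minimax = -2, so a saddle point exists.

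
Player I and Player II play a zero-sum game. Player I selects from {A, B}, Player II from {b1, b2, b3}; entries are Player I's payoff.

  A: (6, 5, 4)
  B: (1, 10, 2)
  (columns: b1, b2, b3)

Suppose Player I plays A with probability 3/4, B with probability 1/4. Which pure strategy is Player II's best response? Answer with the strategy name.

b3

If Player II plays b1, Player I's expected payoff is (3/4)·6 + (1/4)·1 = 19/4.
If Player II plays b2, Player I's expected payoff is (3/4)·5 + (1/4)·10 = 25/4.
If Player II plays b3, Player I's expected payoff is (3/4)·4 + (1/4)·2 = 7/2.
Player II minimizes Player I's payoff; the smallest is 7/2, so the best response is b3.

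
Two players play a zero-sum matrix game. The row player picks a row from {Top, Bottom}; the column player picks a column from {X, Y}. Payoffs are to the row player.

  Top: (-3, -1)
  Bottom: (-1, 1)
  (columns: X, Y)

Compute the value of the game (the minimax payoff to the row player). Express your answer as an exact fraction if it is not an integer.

Row minima: Top → -3, Bottom → -1; maximin = -1.
Column maxima: X → -1, Y → 1; minimax = -1.
Since maximin = minimax = -1, there is a saddle point and the value is -1.

-1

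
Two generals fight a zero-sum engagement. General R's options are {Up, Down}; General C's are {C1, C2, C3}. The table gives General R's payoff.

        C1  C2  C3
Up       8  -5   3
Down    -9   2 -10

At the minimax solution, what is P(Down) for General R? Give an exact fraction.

Row minima: Up → -5, Down → -10; maximin = -5.
Column maxima: C1 → 8, C2 → 2, C3 → 3; minimax = 2.
-5 ≠ 2, so there is no saddle point; optimal play is mixed.
C1 is strictly dominated by C3 (it gives General R strictly more in every row), so General C never plays it.
On the remaining 2×2 (Up, Down vs C2, C3):
Let General R play Up with probability p. Expected payoff against C2: (-5)p + 2(1−p) = −7p + 2; against C3: 3p + (-10)(1−p) = 13p − 10.
Setting these equal: −7p + 2 = 13p − 10 ⇒ −20p = -12 ⇒ p = 3/5, and the value is (-7)·(3/5) + 2 = -11/5.
For General C: with q = P(C2), equating Up's and Down's payoffs gives −8q + 3 = 12q − 10 ⇒ q = 13/20.

2/5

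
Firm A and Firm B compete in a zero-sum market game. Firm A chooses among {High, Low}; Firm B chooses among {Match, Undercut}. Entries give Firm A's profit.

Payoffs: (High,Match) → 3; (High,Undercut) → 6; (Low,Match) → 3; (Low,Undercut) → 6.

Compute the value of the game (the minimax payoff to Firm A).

3

Row minima: High → 3, Low → 3; maximin = 3.
Column maxima: Match → 3, Undercut → 6; minimax = 3.
Since maximin = minimax = 3, there is a saddle point and the value is 3.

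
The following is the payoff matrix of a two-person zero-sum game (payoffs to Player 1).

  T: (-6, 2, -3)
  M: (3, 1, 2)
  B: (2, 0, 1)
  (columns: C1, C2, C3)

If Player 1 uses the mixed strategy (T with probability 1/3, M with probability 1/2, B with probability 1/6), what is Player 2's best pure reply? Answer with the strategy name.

C1

If Player 2 plays C1, Player 1's expected payoff is (1/3)·(-6) + (1/2)·3 + (1/6)·2 = -1/6.
If Player 2 plays C2, Player 1's expected payoff is (1/3)·2 + (1/2)·1 + (1/6)·0 = 7/6.
If Player 2 plays C3, Player 1's expected payoff is (1/3)·(-3) + (1/2)·2 + (1/6)·1 = 1/6.
Player 2 minimizes Player 1's payoff; the smallest is -1/6, so the best response is C1.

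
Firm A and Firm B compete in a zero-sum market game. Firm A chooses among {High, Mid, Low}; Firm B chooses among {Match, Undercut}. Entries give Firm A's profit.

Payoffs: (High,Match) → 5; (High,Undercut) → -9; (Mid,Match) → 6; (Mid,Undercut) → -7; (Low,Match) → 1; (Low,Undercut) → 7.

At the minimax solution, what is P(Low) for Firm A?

13/19

Row minima: High → -9, Mid → -7, Low → 1; maximin = 1.
Column maxima: Match → 6, Undercut → 7; minimax = 6.
1 ≠ 6, so there is no saddle point; optimal play is mixed.
High is strictly dominated by Mid, so Firm A never plays it.
On the remaining 2×2 (Mid, Low vs Match, Undercut):
Let Firm A play Mid with probability p. Expected payoff against Match: 6p + 1(1−p) = 5p + 1; against Undercut: (-7)p + 7(1−p) = −14p + 7.
Setting these equal: 5p + 1 = −14p + 7 ⇒ 19p = 6 ⇒ p = 6/19, and the value is (5)·(6/19) + 1 = 49/19.
For Firm B: with q = P(Match), equating Mid's and Low's payoffs gives 13q − 7 = −6q + 7 ⇒ q = 14/19.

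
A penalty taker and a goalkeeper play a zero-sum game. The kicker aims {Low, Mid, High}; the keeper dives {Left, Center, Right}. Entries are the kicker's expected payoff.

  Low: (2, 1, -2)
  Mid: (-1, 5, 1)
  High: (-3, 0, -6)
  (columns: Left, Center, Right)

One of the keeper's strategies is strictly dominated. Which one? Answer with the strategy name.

Right holds the kicker's payoff strictly below Center in every row: -2 < 1, 1 < 5, -6 < 0.
So Center is strictly dominated for the keeper.

Center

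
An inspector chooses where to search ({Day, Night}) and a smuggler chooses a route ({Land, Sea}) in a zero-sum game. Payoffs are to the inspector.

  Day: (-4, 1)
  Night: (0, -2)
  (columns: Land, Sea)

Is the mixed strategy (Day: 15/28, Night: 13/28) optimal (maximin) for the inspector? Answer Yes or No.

No

Against Land this mix gives (15/28)·(-4) + (13/28)·0 = -15/7.
Against Sea this mix gives (15/28)·1 + (13/28)·(-2) = -11/28.
The smuggler will play Land, holding the inspector to -15/7. Shifting weight toward the row that does better against Land would raise this floor (the equalizing mix achieves -8/7 against both Land and Sea), so the proposed strategy is not optimal.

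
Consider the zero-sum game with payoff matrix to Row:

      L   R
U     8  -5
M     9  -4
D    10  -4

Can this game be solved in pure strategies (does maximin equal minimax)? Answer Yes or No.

Row minima: U → -5, M → -4, D → -4; maximin = -4.
Column maxima: L → 10, R → -4; minimax = -4.
maximin = minimax = -4, so a saddle point exists.

Yes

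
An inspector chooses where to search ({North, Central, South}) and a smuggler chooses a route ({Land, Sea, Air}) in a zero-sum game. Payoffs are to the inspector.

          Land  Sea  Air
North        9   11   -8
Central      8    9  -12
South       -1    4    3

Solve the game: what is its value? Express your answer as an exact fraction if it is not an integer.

19/21

Row minima: North → -8, Central → -12, South → -1; maximin = -1.
Column maxima: Land → 9, Sea → 11, Air → 3; minimax = 3.
-1 ≠ 3, so there is no saddle point; optimal play is mixed.
Central is strictly dominated by North, so the inspector never plays it.
Sea is strictly dominated by Land (it gives the inspector strictly more in every row), so the smuggler never plays it.
On the remaining 2×2 (North, South vs Land, Air):
Let the inspector play North with probability p. Expected payoff against Land: 9p + (-1)(1−p) = 10p − 1; against Air: (-8)p + 3(1−p) = −11p + 3.
Setting these equal: 10p − 1 = −11p + 3 ⇒ 21p = 4 ⇒ p = 4/21, and the value is (10)·(4/21) − 1 = 19/21.
For the smuggler: with q = P(Land), equating North's and South's payoffs gives 17q − 8 = −4q + 3 ⇒ q = 11/21.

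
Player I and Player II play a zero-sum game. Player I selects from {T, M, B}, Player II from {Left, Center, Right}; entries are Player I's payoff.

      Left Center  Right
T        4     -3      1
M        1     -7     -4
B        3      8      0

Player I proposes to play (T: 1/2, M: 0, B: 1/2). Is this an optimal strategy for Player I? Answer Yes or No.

No

Against Left this mix gives (1/2)·4 + (1/2)·3 = 7/2.
Against Center this mix gives (1/2)·(-3) + (1/2)·8 = 5/2.
Against Right this mix gives (1/2)·1 + (1/2)·0 = 1/2.
Player II will play Right, holding Player I to 1/2. Shifting weight toward the row that does better against Right would raise this floor (the equalizing mix achieves 2/3 against both Right and Center), so the proposed strategy is not optimal.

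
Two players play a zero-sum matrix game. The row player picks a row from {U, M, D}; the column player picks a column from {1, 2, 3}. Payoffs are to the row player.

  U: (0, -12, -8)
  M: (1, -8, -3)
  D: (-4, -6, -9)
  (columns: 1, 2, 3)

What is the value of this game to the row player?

-27/4

Row minima: U → -12, M → -8, D → -9; maximin = -8.
Column maxima: 1 → 1, 2 → -6, 3 → -3; minimax = -6.
-8 ≠ -6, so there is no saddle point; optimal play is mixed.
U is strictly dominated by M, so the row player never plays it.
1 is strictly dominated by 2 (it gives the row player strictly more in every row), so the column player never plays it.
On the remaining 2×2 (M, D vs 2, 3):
Let the row player play M with probability p. Expected payoff against 2: (-8)p + (-6)(1−p) = −2p − 6; against 3: (-3)p + (-9)(1−p) = 6p − 9.
Setting these equal: −2p − 6 = 6p − 9 ⇒ −8p = -3 ⇒ p = 3/8, and the value is (-2)·(3/8) − 6 = -27/4.
For the column player: with q = P(2), equating M's and D's payoffs gives −5q − 3 = 3q − 9 ⇒ q = 3/4.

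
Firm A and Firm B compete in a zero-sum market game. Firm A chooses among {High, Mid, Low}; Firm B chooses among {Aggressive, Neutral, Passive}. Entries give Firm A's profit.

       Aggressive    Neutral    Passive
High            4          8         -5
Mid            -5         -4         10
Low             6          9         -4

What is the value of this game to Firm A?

8/5

Row minima: High → -5, Mid → -5, Low → -4; maximin = -4.
Column maxima: Aggressive → 6, Neutral → 9, Passive → 10; minimax = 6.
-4 ≠ 6, so there is no saddle point; optimal play is mixed.
High is strictly dominated by Low, so Firm A never plays it.
Neutral is strictly dominated by Aggressive (it gives Firm A strictly more in every row), so Firm B never plays it.
On the remaining 2×2 (Mid, Low vs Aggressive, Passive):
Let Firm A play Mid with probability p. Expected payoff against Aggressive: (-5)p + 6(1−p) = −11p + 6; against Passive: 10p + (-4)(1−p) = 14p − 4.
Setting these equal: −11p + 6 = 14p − 4 ⇒ −25p = -10 ⇒ p = 2/5, and the value is (-11)·(2/5) + 6 = 8/5.
For Firm B: with q = P(Aggressive), equating Mid's and Low's payoffs gives −15q + 10 = 10q − 4 ⇒ q = 14/25.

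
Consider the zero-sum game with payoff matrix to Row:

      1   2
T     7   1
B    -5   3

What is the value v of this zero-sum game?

Row minima: T → 1, B → -5; maximin = 1.
Column maxima: 1 → 7, 2 → 3; minimax = 3.
1 ≠ 3, so there is no saddle point; optimal play is mixed.
Let Row play T with probability p. Expected payoff against 1: 7p + (-5)(1−p) = 12p − 5; against 2: 1p + 3(1−p) = −2p + 3.
Setting these equal: 12p − 5 = −2p + 3 ⇒ 14p = 8 ⇒ p = 4/7, and the value is (12)·(4/7) − 5 = 13/7.
For Column: with q = P(1), equating T's and B's payoffs gives 6q + 1 = −8q + 3 ⇒ q = 1/7.

13/7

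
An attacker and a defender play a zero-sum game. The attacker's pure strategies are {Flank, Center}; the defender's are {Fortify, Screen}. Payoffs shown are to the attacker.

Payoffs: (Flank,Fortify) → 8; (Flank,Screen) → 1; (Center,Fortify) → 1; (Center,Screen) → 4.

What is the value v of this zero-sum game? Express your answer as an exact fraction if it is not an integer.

Row minima: Flank → 1, Center → 1; maximin = 1.
Column maxima: Fortify → 8, Screen → 4; minimax = 4.
1 ≠ 4, so there is no saddle point; optimal play is mixed.
Let the attacker play Flank with probability p. Expected payoff against Fortify: 8p + 1(1−p) = 7p + 1; against Screen: 1p + 4(1−p) = −3p + 4.
Setting these equal: 7p + 1 = −3p + 4 ⇒ 10p = 3 ⇒ p = 3/10, and the value is (7)·(3/10) + 1 = 31/10.
For the defender: with q = P(Fortify), equating Flank's and Center's payoffs gives 7q + 1 = −3q + 4 ⇒ q = 3/10.

31/10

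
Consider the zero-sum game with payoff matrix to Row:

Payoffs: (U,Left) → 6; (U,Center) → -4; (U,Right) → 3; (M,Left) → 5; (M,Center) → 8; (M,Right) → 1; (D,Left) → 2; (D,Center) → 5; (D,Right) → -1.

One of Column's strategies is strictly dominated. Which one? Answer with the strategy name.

Left

Right holds Row's payoff strictly below Left in every row: 3 < 6, 1 < 5, -1 < 2.
So Left is strictly dominated for Column.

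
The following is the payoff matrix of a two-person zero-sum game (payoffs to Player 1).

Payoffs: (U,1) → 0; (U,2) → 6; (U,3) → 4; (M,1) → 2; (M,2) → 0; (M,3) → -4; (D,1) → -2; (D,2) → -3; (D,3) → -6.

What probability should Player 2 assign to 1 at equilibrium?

Row minima: U → 0, M → -4, D → -6; maximin = 0.
Column maxima: 1 → 2, 2 → 6, 3 → 4; minimax = 2.
0 ≠ 2, so there is no saddle point; optimal play is mixed.
D is strictly dominated by U, so Player 1 never plays it.
2 is strictly dominated by 3 (it gives Player 1 strictly more in every row), so Player 2 never plays it.
On the remaining 2×2 (U, M vs 1, 3):
Let Player 1 play U with probability p. Expected payoff against 1: 0p + 2(1−p) = −2p + 2; against 3: 4p + (-4)(1−p) = 8p − 4.
Setting these equal: −2p + 2 = 8p − 4 ⇒ −10p = -6 ⇒ p = 3/5, and the value is (-2)·(3/5) + 2 = 4/5.
For Player 2: with q = P(1), equating U's and M's payoffs gives −4q + 4 = 6q − 4 ⇒ q = 4/5.

4/5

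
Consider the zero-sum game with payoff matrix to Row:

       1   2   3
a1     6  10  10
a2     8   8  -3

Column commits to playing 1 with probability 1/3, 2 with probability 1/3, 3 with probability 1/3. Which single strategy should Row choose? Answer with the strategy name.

Expected payoff of a1: (1/3)·6 + (1/3)·10 + (1/3)·10 = 26/3.
Expected payoff of a2: (1/3)·8 + (1/3)·8 + (1/3)·(-3) = 13/3.
The largest is 26/3, so Row's best response is a1.

a1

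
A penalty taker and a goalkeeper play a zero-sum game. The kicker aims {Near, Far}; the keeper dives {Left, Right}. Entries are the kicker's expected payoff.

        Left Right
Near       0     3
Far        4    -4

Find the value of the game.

12/11

Row minima: Near → 0, Far → -4; maximin = 0.
Column maxima: Left → 4, Right → 3; minimax = 3.
0 ≠ 3, so there is no saddle point; optimal play is mixed.
Let the kicker play Near with probability p. Expected payoff against Left: 0p + 4(1−p) = −4p + 4; against Right: 3p + (-4)(1−p) = 7p − 4.
Setting these equal: −4p + 4 = 7p − 4 ⇒ −11p = -8 ⇒ p = 8/11, and the value is (-4)·(8/11) + 4 = 12/11.
For the keeper: with q = P(Left), equating Near's and Far's payoffs gives −3q + 3 = 8q − 4 ⇒ q = 7/11.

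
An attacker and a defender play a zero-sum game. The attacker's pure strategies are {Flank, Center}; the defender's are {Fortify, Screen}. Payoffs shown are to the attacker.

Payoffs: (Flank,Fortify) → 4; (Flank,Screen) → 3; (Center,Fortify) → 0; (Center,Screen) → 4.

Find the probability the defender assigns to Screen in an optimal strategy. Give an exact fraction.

4/5

Row minima: Flank → 3, Center → 0; maximin = 3.
Column maxima: Fortify → 4, Screen → 4; minimax = 4.
3 ≠ 4, so there is no saddle point; optimal play is mixed.
Let the attacker play Flank with probability p. Expected payoff against Fortify: 4p + 0(1−p) = 4p; against Screen: 3p + 4(1−p) = −p + 4.
Setting these equal: 4p = −p + 4 ⇒ 5p = 4 ⇒ p = 4/5, and the value is (4)·(4/5) = 16/5.
For the defender: with q = P(Fortify), equating Flank's and Center's payoffs gives q + 3 = −4q + 4 ⇒ q = 1/5.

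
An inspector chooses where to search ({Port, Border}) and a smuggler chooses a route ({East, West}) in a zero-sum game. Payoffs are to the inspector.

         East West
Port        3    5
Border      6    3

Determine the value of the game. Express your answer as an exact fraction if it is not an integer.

21/5

Row minima: Port → 3, Border → 3; maximin = 3.
Column maxima: East → 6, West → 5; minimax = 5.
3 ≠ 5, so there is no saddle point; optimal play is mixed.
Let the inspector play Port with probability p. Expected payoff against East: 3p + 6(1−p) = −3p + 6; against West: 5p + 3(1−p) = 2p + 3.
Setting these equal: −3p + 6 = 2p + 3 ⇒ −5p = -3 ⇒ p = 3/5, and the value is (-3)·(3/5) + 6 = 21/5.
For the smuggler: with q = P(East), equating Port's and Border's payoffs gives −2q + 5 = 3q + 3 ⇒ q = 2/5.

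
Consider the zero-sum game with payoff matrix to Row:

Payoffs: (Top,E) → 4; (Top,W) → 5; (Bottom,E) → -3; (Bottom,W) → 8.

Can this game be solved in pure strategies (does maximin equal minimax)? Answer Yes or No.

Yes

Row minima: Top → 4, Bottom → -3; maximin = 4.
Column maxima: E → 4, W → 8; minimax = 4.
maximin = minimax = 4, so a saddle point exists.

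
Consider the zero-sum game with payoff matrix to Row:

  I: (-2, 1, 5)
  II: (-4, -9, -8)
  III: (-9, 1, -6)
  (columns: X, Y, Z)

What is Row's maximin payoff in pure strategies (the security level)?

Row minima: I → -2, II → -9, III → -9.
The best of these is -2.

-2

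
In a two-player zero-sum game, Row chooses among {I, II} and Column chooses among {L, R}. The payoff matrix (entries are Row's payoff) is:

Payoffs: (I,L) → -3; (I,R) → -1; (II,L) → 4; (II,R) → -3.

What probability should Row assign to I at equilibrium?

Row minima: I → -3, II → -3; maximin = -3.
Column maxima: L → 4, R → -1; minimax = -1.
-3 ≠ -1, so there is no saddle point; optimal play is mixed.
Let Row play I with probability p. Expected payoff against L: (-3)p + 4(1−p) = −7p + 4; against R: (-1)p + (-3)(1−p) = 2p − 3.
Setting these equal: −7p + 4 = 2p − 3 ⇒ −9p = -7 ⇒ p = 7/9, and the value is (-7)·(7/9) + 4 = -13/9.
For Column: with q = P(L), equating I's and II's payoffs gives −2q − 1 = 7q − 3 ⇒ q = 2/9.

7/9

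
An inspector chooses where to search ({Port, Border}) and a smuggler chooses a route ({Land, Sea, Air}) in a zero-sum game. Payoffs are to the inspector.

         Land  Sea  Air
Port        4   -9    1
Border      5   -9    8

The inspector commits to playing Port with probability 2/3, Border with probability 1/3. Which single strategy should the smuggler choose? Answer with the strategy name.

If the smuggler plays Land, the inspector's expected payoff is (2/3)·4 + (1/3)·5 = 13/3.
If the smuggler plays Sea, the inspector's expected payoff is (2/3)·(-9) + (1/3)·(-9) = -9.
If the smuggler plays Air, the inspector's expected payoff is (2/3)·1 + (1/3)·8 = 10/3.
The smuggler minimizes the inspector's payoff; the smallest is -9, so the best response is Sea.

Sea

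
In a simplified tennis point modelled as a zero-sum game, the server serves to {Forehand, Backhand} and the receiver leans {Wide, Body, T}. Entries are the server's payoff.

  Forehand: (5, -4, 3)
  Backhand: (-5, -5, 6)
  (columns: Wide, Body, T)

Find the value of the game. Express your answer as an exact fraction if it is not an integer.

-4

Row minima: Forehand → -4, Backhand → -5; maximin = -4.
Column maxima: Wide → 5, Body → -4, T → 6; minimax = -4.
Since maximin = minimax = -4, there is a saddle point and the value is -4.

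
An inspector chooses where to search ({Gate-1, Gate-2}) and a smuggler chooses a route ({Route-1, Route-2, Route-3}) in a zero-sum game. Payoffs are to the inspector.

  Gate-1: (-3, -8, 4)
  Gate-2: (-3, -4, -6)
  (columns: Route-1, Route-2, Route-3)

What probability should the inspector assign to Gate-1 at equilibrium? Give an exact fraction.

Row minima: Gate-1 → -8, Gate-2 → -6; maximin = -6.
Column maxima: Route-1 → -3, Route-2 → -4, Route-3 → 4; minimax = -4.
-6 ≠ -4, so there is no saddle point; optimal play is mixed.
Route-1 is strictly dominated by Route-2 (it gives the inspector strictly more in every row), so the smuggler never plays it.
On the remaining 2×2 (Gate-1, Gate-2 vs Route-2, Route-3):
Let the inspector play Gate-1 with probability p. Expected payoff against Route-2: (-8)p + (-4)(1−p) = −4p − 4; against Route-3: 4p + (-6)(1−p) = 10p − 6.
Setting these equal: −4p − 4 = 10p − 6 ⇒ −14p = -2 ⇒ p = 1/7, and the value is (-4)·(1/7) − 4 = -32/7.
For the smuggler: with q = P(Route-2), equating Gate-1's and Gate-2's payoffs gives −12q + 4 = 2q − 6 ⇒ q = 5/7.

1/7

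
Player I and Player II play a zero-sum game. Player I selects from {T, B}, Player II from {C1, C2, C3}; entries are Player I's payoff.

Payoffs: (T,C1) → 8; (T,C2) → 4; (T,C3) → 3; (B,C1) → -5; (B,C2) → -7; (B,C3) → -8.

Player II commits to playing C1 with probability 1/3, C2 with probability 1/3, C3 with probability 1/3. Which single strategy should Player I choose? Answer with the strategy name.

Expected payoff of T: (1/3)·8 + (1/3)·4 + (1/3)·3 = 5.
Expected payoff of B: (1/3)·(-5) + (1/3)·(-7) + (1/3)·(-8) = -20/3.
The largest is 5, so Player I's best response is T.

T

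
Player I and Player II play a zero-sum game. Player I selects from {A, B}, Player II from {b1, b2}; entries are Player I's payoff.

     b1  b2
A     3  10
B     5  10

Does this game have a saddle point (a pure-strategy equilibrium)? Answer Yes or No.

Yes

Row minima: A → 3, B → 5; maximin = 5.
Column maxima: b1 → 5, b2 → 10; minimax = 5.
maximin = minimax = 5, so a saddle point exists.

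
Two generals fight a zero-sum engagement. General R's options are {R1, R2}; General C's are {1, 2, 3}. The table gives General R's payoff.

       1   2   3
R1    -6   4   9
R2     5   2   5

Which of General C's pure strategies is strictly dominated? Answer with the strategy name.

3

2 holds General R's payoff strictly below 3 in every row: 4 < 9, 2 < 5.
So 3 is strictly dominated for General C.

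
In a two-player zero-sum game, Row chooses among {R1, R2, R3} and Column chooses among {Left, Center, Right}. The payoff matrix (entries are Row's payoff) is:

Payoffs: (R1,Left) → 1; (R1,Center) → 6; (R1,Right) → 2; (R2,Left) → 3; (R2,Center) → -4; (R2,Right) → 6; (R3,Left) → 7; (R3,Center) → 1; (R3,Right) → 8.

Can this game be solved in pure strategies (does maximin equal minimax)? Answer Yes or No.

Row minima: R1 → 1, R2 → -4, R3 → 1; maximin = 1.
Column maxima: Left → 7, Center → 6, Right → 8; minimax = 6.
1 ≠ 6, so no pure-strategy equilibrium exists.

No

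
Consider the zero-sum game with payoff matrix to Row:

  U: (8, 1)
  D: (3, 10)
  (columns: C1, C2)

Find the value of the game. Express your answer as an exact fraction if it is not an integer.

Row minima: U → 1, D → 3; maximin = 3.
Column maxima: C1 → 8, C2 → 10; minimax = 8.
3 ≠ 8, so there is no saddle point; optimal play is mixed.
Let Row play U with probability p. Expected payoff against C1: 8p + 3(1−p) = 5p + 3; against C2: 1p + 10(1−p) = −9p + 10.
Setting these equal: 5p + 3 = −9p + 10 ⇒ 14p = 7 ⇒ p = 1/2, and the value is (5)·(1/2) + 3 = 11/2.
For Column: with q = P(C1), equating U's and D's payoffs gives 7q + 1 = −7q + 10 ⇒ q = 9/14.

11/2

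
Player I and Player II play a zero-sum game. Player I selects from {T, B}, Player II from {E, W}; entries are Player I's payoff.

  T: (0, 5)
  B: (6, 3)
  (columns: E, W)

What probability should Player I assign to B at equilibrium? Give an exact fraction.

Row minima: T → 0, B → 3; maximin = 3.
Column maxima: E → 6, W → 5; minimax = 5.
3 ≠ 5, so there is no saddle point; optimal play is mixed.
Let Player I play T with probability p. Expected payoff against E: 0p + 6(1−p) = −6p + 6; against W: 5p + 3(1−p) = 2p + 3.
Setting these equal: −6p + 6 = 2p + 3 ⇒ −8p = -3 ⇒ p = 3/8, and the value is (-6)·(3/8) + 6 = 15/4.
For Player II: with q = P(E), equating T's and B's payoffs gives −5q + 5 = 3q + 3 ⇒ q = 1/4.

5/8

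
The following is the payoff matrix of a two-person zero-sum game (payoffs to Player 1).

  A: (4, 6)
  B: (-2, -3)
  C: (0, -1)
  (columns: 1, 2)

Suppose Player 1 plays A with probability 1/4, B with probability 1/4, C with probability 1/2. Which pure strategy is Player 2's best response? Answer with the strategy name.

If Player 2 plays 1, Player 1's expected payoff is (1/4)·4 + (1/4)·(-2) + (1/2)·0 = 1/2.
If Player 2 plays 2, Player 1's expected payoff is (1/4)·6 + (1/4)·(-3) + (1/2)·(-1) = 1/4.
Player 2 minimizes Player 1's payoff; the smallest is 1/4, so the best response is 2.

2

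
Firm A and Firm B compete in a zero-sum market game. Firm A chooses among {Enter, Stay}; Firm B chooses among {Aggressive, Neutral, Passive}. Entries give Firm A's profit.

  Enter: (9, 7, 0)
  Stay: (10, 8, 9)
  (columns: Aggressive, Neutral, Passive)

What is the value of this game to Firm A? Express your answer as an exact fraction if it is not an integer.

8

Row minima: Enter → 0, Stay → 8; maximin = 8.
Column maxima: Aggressive → 10, Neutral → 8, Passive → 9; minimax = 8.
Since maximin = minimax = 8, there is a saddle point and the value is 8.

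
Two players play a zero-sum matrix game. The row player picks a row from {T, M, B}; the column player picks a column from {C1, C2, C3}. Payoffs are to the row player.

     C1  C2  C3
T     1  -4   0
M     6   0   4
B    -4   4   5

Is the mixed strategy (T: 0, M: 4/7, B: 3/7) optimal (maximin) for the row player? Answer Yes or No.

Against C1 this mix gives (4/7)·6 + (3/7)·(-4) = 12/7.
Against C2 this mix gives (4/7)·0 + (3/7)·4 = 12/7.
Against C3 this mix gives (4/7)·4 + (3/7)·5 = 31/7.
All of the column player's active replies (C1, C2) yield 12/7, and no column does worse for the row player. The mix makes the column player indifferent and guarantees 12/7, so it is optimal.

Yes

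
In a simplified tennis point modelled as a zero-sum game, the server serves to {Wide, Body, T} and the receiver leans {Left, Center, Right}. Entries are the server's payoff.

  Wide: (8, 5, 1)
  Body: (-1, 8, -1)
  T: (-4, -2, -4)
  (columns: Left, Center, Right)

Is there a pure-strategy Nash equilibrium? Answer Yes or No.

Yes

Row minima: Wide → 1, Body → -1, T → -4; maximin = 1.
Column maxima: Left → 8, Center → 8, Right → 1; minimax = 1.
maximin = minimax = 1, so a saddle point exists.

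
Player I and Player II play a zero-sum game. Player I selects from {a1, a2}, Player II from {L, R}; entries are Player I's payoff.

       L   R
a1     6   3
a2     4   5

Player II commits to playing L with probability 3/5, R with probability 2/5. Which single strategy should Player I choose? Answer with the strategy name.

a1

Expected payoff of a1: (3/5)·6 + (2/5)·3 = 24/5.
Expected payoff of a2: (3/5)·4 + (2/5)·5 = 22/5.
The largest is 24/5, so Player I's best response is a1.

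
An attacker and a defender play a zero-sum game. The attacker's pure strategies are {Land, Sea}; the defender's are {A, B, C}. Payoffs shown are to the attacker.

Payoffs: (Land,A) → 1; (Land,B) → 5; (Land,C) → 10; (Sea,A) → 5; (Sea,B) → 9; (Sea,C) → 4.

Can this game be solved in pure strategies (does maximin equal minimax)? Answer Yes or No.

No

Row minima: Land → 1, Sea → 4; maximin = 4.
Column maxima: A → 5, B → 9, C → 10; minimax = 5.
4 ≠ 5, so no pure-strategy equilibrium exists.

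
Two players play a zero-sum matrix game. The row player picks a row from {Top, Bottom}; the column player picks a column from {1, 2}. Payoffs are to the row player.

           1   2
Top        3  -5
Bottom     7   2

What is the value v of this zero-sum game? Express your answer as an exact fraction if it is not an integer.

Row minima: Top → -5, Bottom → 2; maximin = 2.
Column maxima: 1 → 7, 2 → 2; minimax = 2.
Since maximin = minimax = 2, there is a saddle point and the value is 2.

2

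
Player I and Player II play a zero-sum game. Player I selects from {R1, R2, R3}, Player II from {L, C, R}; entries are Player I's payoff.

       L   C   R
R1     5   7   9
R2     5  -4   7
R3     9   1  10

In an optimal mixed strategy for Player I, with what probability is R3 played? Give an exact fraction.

1/5

Row minima: R1 → 5, R2 → -4, R3 → 1; maximin = 5.
Column maxima: L → 9, C → 7, R → 10; minimax = 7.
5 ≠ 7, so there is no saddle point; optimal play is mixed.
R2 is strictly dominated by R3, so Player I never plays it.
R is strictly dominated by L (it gives Player I strictly more in every row), so Player II never plays it.
On the remaining 2×2 (R1, R3 vs L, C):
Let Player I play R1 with probability p. Expected payoff against L: 5p + 9(1−p) = −4p + 9; against C: 7p + 1(1−p) = 6p + 1.
Setting these equal: −4p + 9 = 6p + 1 ⇒ −10p = -8 ⇒ p = 4/5, and the value is (-4)·(4/5) + 9 = 29/5.
For Player II: with q = P(L), equating R1's and R3's payoffs gives −2q + 7 = 8q + 1 ⇒ q = 3/5.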